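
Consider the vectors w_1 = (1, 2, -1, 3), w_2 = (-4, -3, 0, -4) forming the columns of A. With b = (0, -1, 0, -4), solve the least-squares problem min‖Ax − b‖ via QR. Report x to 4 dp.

w_1 = (1, 2, -1, 3); ‖w_1‖ = 3.8730, so e_1 = (0.2582, 0.5164, -0.2582, 0.7746).
e_1·w_2 = 0.2582·(-4) + 0.5164·(-3) + (-0.2582)·0 + 0.7746·(-4) = -5.6804.
u_2 = w_2 + 5.6804·e_1 = (-2.5333, -0.0667, -1.4667, 0.4000).
‖u_2‖ = 2.9552, so e_2 = (-0.8572, -0.0226, -0.4963, 0.1354).
Qᵀb = (-3.6148, -0.5189).
Back-substitute: x_2 = -0.5189/2.9552 = -0.1756.
x_1 = (-3.6148 + 5.6804·(-0.1756))/3.8730 = -1.1908.

x = (-1.1908, -0.1756)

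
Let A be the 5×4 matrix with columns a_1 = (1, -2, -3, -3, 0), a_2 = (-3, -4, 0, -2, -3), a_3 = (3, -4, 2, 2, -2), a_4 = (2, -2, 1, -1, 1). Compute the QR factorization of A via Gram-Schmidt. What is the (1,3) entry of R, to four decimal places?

e_1 = a_1/‖a_1‖ = (1, -2, -3, -3, 0)/4.7958 = (0.2085, -0.4170, -0.6255, -0.6255, 0.0000).
r_{13} = e_1·a_3 = -0.2085.

r_{13} = -0.2085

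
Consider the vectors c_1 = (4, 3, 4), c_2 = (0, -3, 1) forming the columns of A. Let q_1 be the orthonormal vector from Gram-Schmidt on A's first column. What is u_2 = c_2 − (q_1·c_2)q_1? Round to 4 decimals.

q_1 = c_1/‖c_1‖ = (4, 3, 4)/6.4031 = (0.6247, 0.4685, 0.6247).
r_{12} = q_1·c_2 = -0.7809.
u_2 = c_2 + 0.7809·q_1 = (0.4878, -2.6341, 1.4878).

u_2 = (0.4878, -2.6341, 1.4878)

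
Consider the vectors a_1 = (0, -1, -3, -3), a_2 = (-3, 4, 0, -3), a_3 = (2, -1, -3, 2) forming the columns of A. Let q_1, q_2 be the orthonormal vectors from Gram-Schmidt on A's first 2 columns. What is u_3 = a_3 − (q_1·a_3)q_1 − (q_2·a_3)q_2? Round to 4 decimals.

q_1 = a_1/‖a_1‖ = (0, -1, -3, -3)/4.3589 = (0.0000, -0.2294, -0.6882, -0.6882).
r_{12} = q_1·a_2 = 1.1471.
u_2 = a_2 − 1.1471·q_1 = (-3.0000, 4.2632, 0.7895, -2.2105).
‖u_2‖ = 5.7170, so q_2 = (-0.5247, 0.7457, 0.1381, -0.3867).
r_{13} = q_1·a_3 = 0.9177; r_{23} = q_2·a_3 = -2.9828.
u_3 = a_3 − 0.9177·q_1 + 2.9828·q_2 = (0.4348, 1.4348, -1.9565, 1.4783).

u_3 = (0.4348, 1.4348, -1.9565, 1.4783)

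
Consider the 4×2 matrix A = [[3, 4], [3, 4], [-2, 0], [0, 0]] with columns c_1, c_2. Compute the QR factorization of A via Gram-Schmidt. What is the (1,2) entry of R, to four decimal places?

c_1 = (3, 3, -2, 0); ‖c_1‖ = 4.6904, so e_1 = (0.6396, 0.6396, -0.4264, 0.0000).
r_{12} = e_1·c_2 = 5.1168.

r_{12} = 5.1168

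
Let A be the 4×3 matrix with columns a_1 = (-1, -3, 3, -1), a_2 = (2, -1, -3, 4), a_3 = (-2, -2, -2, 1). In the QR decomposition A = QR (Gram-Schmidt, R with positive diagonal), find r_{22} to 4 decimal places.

e_1 = a_1/‖a_1‖ = (-1, -3, 3, -1)/4.4721 = (-0.2236, -0.6708, 0.6708, -0.2236).
r_{12} = e_1·a_2 = -2.6833.
u_2 = a_2 + 2.6833·e_1 = (1.4000, -2.8000, -1.2000, 3.4000).
r_{22} = ‖u_2‖ = 4.7749.

r_{22} = 4.7749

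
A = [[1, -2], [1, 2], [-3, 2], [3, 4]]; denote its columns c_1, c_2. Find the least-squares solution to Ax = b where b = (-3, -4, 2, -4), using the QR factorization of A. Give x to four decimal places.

c_1 = (1, 1, -3, 3); ‖c_1‖ = 4.4721, so e_1 = (0.2236, 0.2236, -0.6708, 0.6708).
e_1·c_2 = 0.2236·(-2) + 0.2236·2 + (-0.6708)·2 + 0.6708·4 = 1.3416.
u_2 = c_2 − 1.3416·e_1 = (-2.3000, 1.7000, 2.9000, 3.1000).
‖u_2‖ = 5.1186, so e_2 = (-0.4493, 0.3321, 0.5666, 0.6056).
Qᵀb = (-5.5902, -1.2699).
Back-substitute: x_2 = -1.2699/5.1186 = -0.2481.
x_1 = (-5.5902 − 1.3416·(-0.2481))/4.4721 = -1.1756.

x = (-1.1756, -0.2481)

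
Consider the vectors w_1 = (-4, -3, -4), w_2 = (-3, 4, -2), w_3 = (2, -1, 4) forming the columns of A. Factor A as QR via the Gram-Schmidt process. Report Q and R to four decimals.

w_1 = (-4, -3, -4); ‖w_1‖ = 6.4031, so e_1 = (-0.6247, -0.4685, -0.6247).
e_1·w_2 = (-0.6247)·(-3) + (-0.4685)·4 + (-0.6247)·(-2) = 1.2494.
u_2 = w_2 − 1.2494·e_1 = (-2.2195, 4.5854, -1.2195).
‖u_2‖ = 5.2382, so e_2 = (-0.4237, 0.8754, -0.2328).
e_1·w_3 = (-0.6247)·2 + (-0.4685)·(-1) + (-0.6247)·4 = -3.2796; e_2·w_3 = (-0.4237)·2 + 0.8754·(-1) + (-0.2328)·4 = -2.6540.
u_3 = w_3 + 3.2796·e_1 + 2.6540·e_2 = (-1.1733, -0.2133, 1.3333).
‖u_3‖ = 1.7889, so e_3 = (-0.6559, -0.1193, 0.7454).

Q = [[-0.6247, -0.4237, -0.6559], [-0.4685, 0.8754, -0.1193], [-0.6247, -0.2328, 0.7454]], R = [[6.4031, 1.2494, -3.2796], [0.0000, 5.2382, -2.6540], [0.0000, 0.0000, 1.7889]]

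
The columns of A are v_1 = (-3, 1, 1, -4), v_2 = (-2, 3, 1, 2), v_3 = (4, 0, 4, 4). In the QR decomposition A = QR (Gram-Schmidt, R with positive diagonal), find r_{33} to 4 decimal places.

v_1 = (-3, 1, 1, -4); ‖v_1‖ = 5.1962, so e_1 = (-0.5774, 0.1925, 0.1925, -0.7698).
e_1·v_2 = (-0.5774)·(-2) + 0.1925·3 + 0.1925·1 + (-0.7698)·2 = 0.3849.
u_2 = v_2 − 0.3849·e_1 = (-1.7778, 2.9259, 0.9259, 2.2963).
‖u_2‖ = 4.2251, so e_2 = (-0.4208, 0.6925, 0.2191, 0.5435).
e_1·v_3 = (-0.5774)·4 + 0.1925·0 + 0.1925·4 + (-0.7698)·4 = -4.6188; e_2·v_3 = (-0.4208)·4 + 0.6925·0 + 0.2191·4 + 0.5435·4 = 1.3675.
u_3 = v_3 + 4.6188·e_1 − 1.3675·e_2 = (1.9087, -0.0581, 4.5892, -0.2988).
r_{33} = ‖u_3‖ = 4.9796.

r_{33} = 4.9796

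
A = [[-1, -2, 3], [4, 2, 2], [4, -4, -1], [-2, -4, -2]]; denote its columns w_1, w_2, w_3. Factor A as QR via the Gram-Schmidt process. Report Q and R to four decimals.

w_1 = (-1, 4, 4, -2); ‖w_1‖ = 6.0828, so q_1 = (-0.1644, 0.6576, 0.6576, -0.3288).
q_1·w_2 = (-0.1644)·(-2) + 0.6576·2 + 0.6576·(-4) + (-0.3288)·(-4) = 0.3288.
u_2 = w_2 − 0.3288·q_1 = (-1.9459, 1.7838, -4.2162, -3.8919).
‖u_2‖ = 6.3160, so q_2 = (-0.3081, 0.2824, -0.6675, -0.6162).
q_1·w_3 = (-0.1644)·3 + 0.6576·2 + 0.6576·(-1) + (-0.3288)·(-2) = 0.8220; q_2·w_3 = (-0.3081)·3 + 0.2824·2 + (-0.6675)·(-1) + (-0.6162)·(-2) = 1.5405.
u_3 = w_3 − 0.8220·q_1 − 1.5405·q_2 = (3.6098, 1.0244, -0.5122, -0.7805).
‖u_3‖ = 3.8667, so q_3 = (0.9336, 0.2649, -0.1325, -0.2018).

Q = [[-0.1644, -0.3081, 0.9336], [0.6576, 0.2824, 0.2649], [0.6576, -0.6675, -0.1325], [-0.3288, -0.6162, -0.2018]], R = [[6.0828, 0.3288, 0.8220], [0.0000, 6.3160, 1.5405], [0.0000, 0.0000, 3.8667]]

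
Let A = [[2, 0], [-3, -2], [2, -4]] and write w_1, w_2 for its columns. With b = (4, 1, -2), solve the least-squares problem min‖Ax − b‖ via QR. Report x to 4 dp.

w_1 = (2, -3, 2); ‖w_1‖ = 4.1231, so e_1 = (0.4851, -0.7276, 0.4851).
e_1·w_2 = 0.4851·0 + (-0.7276)·(-2) + 0.4851·(-4) = -0.4851.
u_2 = w_2 + 0.4851·e_1 = (0.2353, -2.3529, -3.7647).
‖u_2‖ = 4.4458, so e_2 = (0.0529, -0.5293, -0.8468).
Qᵀb = (0.2425, 1.3761).
Back-substitute: x_2 = 1.3761/4.4458 = 0.3095.
x_1 = (0.2425 + 0.4851·0.3095)/4.1231 = 0.0952.

x = (0.0952, 0.3095)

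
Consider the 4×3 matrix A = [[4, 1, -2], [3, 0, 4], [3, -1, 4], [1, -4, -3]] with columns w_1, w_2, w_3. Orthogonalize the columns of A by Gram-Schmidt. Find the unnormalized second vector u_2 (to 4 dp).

w_1 = (4, 3, 3, 1); ‖w_1‖ = 5.9161, so q_1 = (0.6761, 0.5071, 0.5071, 0.1690).
q_1·w_2 = 0.6761·1 + 0.5071·0 + 0.5071·(-1) + 0.1690·(-4) = -0.5071.
u_2 = w_2 + 0.5071·q_1 = (1.3429, 0.2571, -0.7429, -3.9143).

u_2 = (1.3429, 0.2571, -0.7429, -3.9143)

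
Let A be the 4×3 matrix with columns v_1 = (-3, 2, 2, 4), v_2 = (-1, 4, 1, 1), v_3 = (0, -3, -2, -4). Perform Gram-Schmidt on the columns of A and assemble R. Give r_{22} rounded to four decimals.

r_{22} = 3.2004

v_1 = (-3, 2, 2, 4); ‖v_1‖ = 5.7446, so e_1 = (-0.5222, 0.3482, 0.3482, 0.6963).
e_1·v_2 = (-0.5222)·(-1) + 0.3482·4 + 0.3482·1 + 0.6963·1 = 2.9593.
u_2 = v_2 − 2.9593·e_1 = (0.5455, 2.9697, -0.0303, -1.0606).
r_{22} = ‖u_2‖ = 3.2004.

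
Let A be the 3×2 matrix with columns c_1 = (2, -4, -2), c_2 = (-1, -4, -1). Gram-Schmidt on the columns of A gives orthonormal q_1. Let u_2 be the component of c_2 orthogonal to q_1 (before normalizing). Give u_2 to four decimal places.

u_2 = (-2.3333, -1.3333, 0.3333)

q_1 = c_1/‖c_1‖ = (2, -4, -2)/4.8990 = (0.4082, -0.8165, -0.4082).
r_{12} = q_1·c_2 = 3.2660.
u_2 = c_2 − 3.2660·q_1 = (-2.3333, -1.3333, 0.3333).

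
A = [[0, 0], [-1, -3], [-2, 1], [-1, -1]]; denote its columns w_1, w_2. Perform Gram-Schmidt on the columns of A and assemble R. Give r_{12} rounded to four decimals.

w_1 = (0, -1, -2, -1); ‖w_1‖ = 2.4495, so e_1 = (0.0000, -0.4082, -0.8165, -0.4082).
r_{12} = e_1·w_2 = 0.8165.

r_{12} = 0.8165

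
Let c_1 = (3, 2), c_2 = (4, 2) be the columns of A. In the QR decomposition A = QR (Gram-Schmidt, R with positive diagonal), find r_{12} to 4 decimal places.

r_{12} = 4.4376

c_1 = (3, 2); ‖c_1‖ = 3.6056, so q_1 = (0.8321, 0.5547).
r_{12} = q_1·c_2 = 4.4376.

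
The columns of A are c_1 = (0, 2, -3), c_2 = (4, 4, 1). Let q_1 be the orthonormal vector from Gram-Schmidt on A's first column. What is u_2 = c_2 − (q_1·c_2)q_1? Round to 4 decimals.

u_2 = (4.0000, 3.2308, 2.1538)

c_1 = (0, 2, -3); ‖c_1‖ = 3.6056, so q_1 = (0.0000, 0.5547, -0.8321).
q_1·c_2 = 0.0000·4 + 0.5547·4 + (-0.8321)·1 = 1.3868.
u_2 = c_2 − 1.3868·q_1 = (4.0000, 3.2308, 2.1538).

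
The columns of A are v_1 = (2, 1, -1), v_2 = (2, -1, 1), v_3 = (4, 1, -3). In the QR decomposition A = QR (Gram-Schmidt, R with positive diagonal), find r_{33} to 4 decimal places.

q_1 = v_1/‖v_1‖ = (2, 1, -1)/2.4495 = (0.8165, 0.4082, -0.4082).
r_{12} = q_1·v_2 = 0.8165.
u_2 = v_2 − 0.8165·q_1 = (1.3333, -1.3333, 1.3333).
‖u_2‖ = 2.3094, so q_2 = (0.5774, -0.5774, 0.5774).
r_{13} = q_1·v_3 = 4.8990; r_{23} = q_2·v_3 = 0.0000.
u_3 = v_3 − 4.8990·q_1 + 0.0000·q_2 = (0.0000, -1.0000, -1.0000).
r_{33} = ‖u_3‖ = 1.4142.

r_{33} = 1.4142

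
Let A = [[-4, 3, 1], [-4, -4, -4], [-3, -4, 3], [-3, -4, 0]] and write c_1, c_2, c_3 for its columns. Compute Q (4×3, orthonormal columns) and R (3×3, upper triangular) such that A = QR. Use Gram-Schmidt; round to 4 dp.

c_1 = (-4, -4, -3, -3); ‖c_1‖ = 7.0711, so e_1 = (-0.5657, -0.5657, -0.4243, -0.4243).
e_1·c_2 = (-0.5657)·3 + (-0.5657)·(-4) + (-0.4243)·(-4) + (-0.4243)·(-4) = 3.9598.
u_2 = c_2 − 3.9598·e_1 = (5.2400, -1.7600, -2.3200, -2.3200).
‖u_2‖ = 6.4281, so e_2 = (0.8152, -0.2738, -0.3609, -0.3609).
e_1·c_3 = (-0.5657)·1 + (-0.5657)·(-4) + (-0.4243)·3 + (-0.4243)·0 = 0.4243; e_2·c_3 = 0.8152·1 + (-0.2738)·(-4) + (-0.3609)·3 + (-0.3609)·0 = 0.8276.
u_3 = c_3 − 0.4243·e_1 − 0.8276·e_2 = (0.5653, -3.5334, 3.4787, 0.4787).
‖u_3‖ = 5.0135, so e_3 = (0.1128, -0.7048, 0.6939, 0.0955).

Q = [[-0.5657, 0.8152, 0.1128], [-0.5657, -0.2738, -0.7048], [-0.4243, -0.3609, 0.6939], [-0.4243, -0.3609, 0.0955]], R = [[7.0711, 3.9598, 0.4243], [0.0000, 6.4281, 0.8276], [0.0000, 0.0000, 5.0135]]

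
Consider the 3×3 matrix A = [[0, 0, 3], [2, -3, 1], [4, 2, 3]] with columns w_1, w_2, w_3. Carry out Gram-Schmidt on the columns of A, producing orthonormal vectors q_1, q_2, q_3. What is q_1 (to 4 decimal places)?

q_1 = w_1/‖w_1‖ = (0, 2, 4)/4.4721 = (0.0000, 0.4472, 0.8944).

q_1 = (0.0000, 0.4472, 0.8944)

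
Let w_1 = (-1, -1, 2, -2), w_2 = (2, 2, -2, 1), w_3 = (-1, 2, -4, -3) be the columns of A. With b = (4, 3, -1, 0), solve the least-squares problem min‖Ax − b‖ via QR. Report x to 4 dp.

x = (1.6957, 2.6718, -0.2539)

q_1 = w_1/‖w_1‖ = (-1, -1, 2, -2)/3.1623 = (-0.3162, -0.3162, 0.6325, -0.6325).
r_{12} = q_1·w_2 = -3.1623.
u_2 = w_2 + 3.1623·q_1 = (1.0000, 1.0000, 0.0000, -1.0000).
‖u_2‖ = 1.7321, so q_2 = (0.5774, 0.5774, 0.0000, -0.5774).
r_{13} = q_1·w_3 = -0.9487; r_{23} = q_2·w_3 = 2.3094.
u_3 = w_3 + 0.9487·q_1 − 2.3094·q_2 = (-2.6333, 0.3667, -3.4000, -2.2667).
‖u_3‖ = 4.8751, so q_3 = (-0.5402, 0.0752, -0.6974, -0.4649).
Qᵀb = (-2.8460, 4.0415, -1.2376).
Back-substitute: x_3 = -1.2376/4.8751 = -0.2539.
x_2 = (4.0415 − 2.3094·(-0.2539))/1.7321 = 2.6718.
x_1 = (-2.8460 + 3.1623·2.6718 + 0.9487·(-0.2539))/3.1623 = 1.6957.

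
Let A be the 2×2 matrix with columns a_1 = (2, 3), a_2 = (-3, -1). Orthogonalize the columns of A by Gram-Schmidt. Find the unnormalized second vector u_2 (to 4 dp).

a_1 = (2, 3); ‖a_1‖ = 3.6056, so e_1 = (0.5547, 0.8321).
e_1·a_2 = 0.5547·(-3) + 0.8321·(-1) = -2.4962.
u_2 = a_2 + 2.4962·e_1 = (-1.6154, 1.0769).

u_2 = (-1.6154, 1.0769)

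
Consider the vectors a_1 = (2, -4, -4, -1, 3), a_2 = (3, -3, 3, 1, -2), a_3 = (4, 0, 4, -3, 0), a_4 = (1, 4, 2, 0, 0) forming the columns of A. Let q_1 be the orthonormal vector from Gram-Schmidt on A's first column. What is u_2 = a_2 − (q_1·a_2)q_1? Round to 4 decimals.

u_2 = (3.0435, -3.0870, 2.9130, 0.9783, -1.9348)

a_1 = (2, -4, -4, -1, 3); ‖a_1‖ = 6.7823, so q_1 = (0.2949, -0.5898, -0.5898, -0.1474, 0.4423).
q_1·a_2 = 0.2949·3 + (-0.5898)·(-3) + (-0.5898)·3 + (-0.1474)·1 + 0.4423·(-2) = -0.1474.
u_2 = a_2 + 0.1474·q_1 = (3.0435, -3.0870, 2.9130, 0.9783, -1.9348).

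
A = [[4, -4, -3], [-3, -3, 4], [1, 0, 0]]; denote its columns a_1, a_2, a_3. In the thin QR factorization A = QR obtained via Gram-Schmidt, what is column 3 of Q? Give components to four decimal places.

e_3 = (-0.1224, 0.1632, 0.9790)

a_1 = (4, -3, 1); ‖a_1‖ = 5.0990, so e_1 = (0.7845, -0.5883, 0.1961).
e_1·a_2 = 0.7845·(-4) + (-0.5883)·(-3) + 0.1961·0 = -1.3728.
u_2 = a_2 + 1.3728·e_1 = (-2.9231, -3.8077, 0.2692).
‖u_2‖ = 4.8078, so e_2 = (-0.6080, -0.7920, 0.0560).
e_1·a_3 = 0.7845·(-3) + (-0.5883)·4 + 0.1961·0 = -4.7068; e_2·a_3 = (-0.6080)·(-3) + (-0.7920)·4 + 0.0560·0 = -1.3440.
u_3 = a_3 + 4.7068·e_1 + 1.3440·e_2 = (-0.1248, 0.1664, 0.9983).
‖u_3‖ = 1.0198, so e_3 = (-0.1224, 0.1632, 0.9790).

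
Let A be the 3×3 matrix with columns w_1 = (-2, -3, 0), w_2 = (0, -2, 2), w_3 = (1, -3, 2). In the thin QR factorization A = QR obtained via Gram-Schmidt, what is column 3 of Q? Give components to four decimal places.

e_3 = (0.7276, -0.4851, -0.4851)

e_1 = w_1/‖w_1‖ = (-2, -3, 0)/3.6056 = (-0.5547, -0.8321, 0.0000).
r_{12} = e_1·w_2 = 1.6641.
u_2 = w_2 − 1.6641·e_1 = (0.9231, -0.6154, 2.0000).
‖u_2‖ = 2.2871, so e_2 = (0.4036, -0.2691, 0.8745).
r_{13} = e_1·w_3 = 1.9415; r_{23} = e_2·w_3 = 2.9598.
u_3 = w_3 − 1.9415·e_1 − 2.9598·e_2 = (0.8824, -0.5882, -0.5882).
‖u_3‖ = 1.2127, so e_3 = (0.7276, -0.4851, -0.4851).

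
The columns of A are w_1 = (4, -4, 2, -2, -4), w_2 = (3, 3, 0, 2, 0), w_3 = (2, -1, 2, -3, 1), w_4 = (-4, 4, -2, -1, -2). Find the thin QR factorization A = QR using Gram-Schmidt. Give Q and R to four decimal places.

Q = [[0.5345, 0.7051, 0.2692, -0.2103], [-0.5345, 0.5825, 0.1383, 0.5834], [0.2673, 0.0307, 0.3784, -0.0644], [-0.2673, 0.3985, -0.6112, -0.5596], [-0.5345, -0.0613, 0.6258, -0.5460]], R = [[7.4833, -0.5345, 2.4054, -3.4744], [0.0000, 4.6599, -0.3679, -0.8277], [0.0000, 0.0000, 3.6165, -1.9210], [0.0000, 0.0000, 0.0000, 4.9551]]

w_1 = (4, -4, 2, -2, -4); ‖w_1‖ = 7.4833, so q_1 = (0.5345, -0.5345, 0.2673, -0.2673, -0.5345).
q_1·w_2 = 0.5345·3 + (-0.5345)·3 + 0.2673·0 + (-0.2673)·2 + (-0.5345)·0 = -0.5345.
u_2 = w_2 + 0.5345·q_1 = (3.2857, 2.7143, 0.1429, 1.8571, -0.2857).
‖u_2‖ = 4.6599, so q_2 = (0.7051, 0.5825, 0.0307, 0.3985, -0.0613).
q_1·w_3 = 0.5345·2 + (-0.5345)·(-1) + 0.2673·2 + (-0.2673)·(-3) + (-0.5345)·1 = 2.4054; q_2·w_3 = 0.7051·2 + 0.5825·(-1) + 0.0307·2 + 0.3985·(-3) + (-0.0613)·1 = -0.3679.
u_3 = w_3 − 2.4054·q_1 + 0.3679·q_2 = (0.9737, 0.5000, 1.3684, -2.2105, 2.2632).
‖u_3‖ = 3.6165, so q_3 = (0.2692, 0.1383, 0.3784, -0.6112, 0.6258).
q_1·w_4 = 0.5345·(-4) + (-0.5345)·4 + 0.2673·(-2) + (-0.2673)·(-1) + (-0.5345)·(-2) = -3.4744; q_2·w_4 = 0.7051·(-4) + 0.5825·4 + 0.0307·(-2) + 0.3985·(-1) + (-0.0613)·(-2) = -0.8277; q_3·w_4 = 0.2692·(-4) + 0.1383·4 + 0.3784·(-2) + (-0.6112)·(-1) + 0.6258·(-2) = -1.9210.
u_4 = w_4 + 3.4744·q_1 + 0.8277·q_2 + 1.9210·q_3 = (-1.0420, 2.8906, -0.3192, -2.7729, -2.7057).
‖u_4‖ = 4.9551, so q_4 = (-0.2103, 0.5834, -0.0644, -0.5596, -0.5460).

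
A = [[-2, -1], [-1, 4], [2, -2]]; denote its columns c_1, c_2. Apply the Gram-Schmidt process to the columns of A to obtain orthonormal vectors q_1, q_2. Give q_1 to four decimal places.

q_1 = (-0.6667, -0.3333, 0.6667)

c_1 = (-2, -1, 2); ‖c_1‖ = 3.0000, so q_1 = (-0.6667, -0.3333, 0.6667).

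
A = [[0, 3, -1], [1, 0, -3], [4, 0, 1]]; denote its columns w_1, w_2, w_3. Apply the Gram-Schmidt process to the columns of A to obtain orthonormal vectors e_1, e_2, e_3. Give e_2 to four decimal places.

w_1 = (0, 1, 4); ‖w_1‖ = 4.1231, so e_1 = (0.0000, 0.2425, 0.9701).
e_1·w_2 = 0.0000·3 + 0.2425·0 + 0.9701·0 = 0.0000.
u_2 = w_2 + 0.0000·e_1 = (3.0000, 0.0000, 0.0000).
‖u_2‖ = 3.0000, so e_2 = (1.0000, 0.0000, 0.0000).

e_2 = (1.0000, 0.0000, 0.0000)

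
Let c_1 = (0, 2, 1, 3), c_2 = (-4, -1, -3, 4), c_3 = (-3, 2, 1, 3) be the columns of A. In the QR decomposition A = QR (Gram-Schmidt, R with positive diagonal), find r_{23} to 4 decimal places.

c_1 = (0, 2, 1, 3); ‖c_1‖ = 3.7417, so e_1 = (0.0000, 0.5345, 0.2673, 0.8018).
e_1·c_2 = 0.0000·(-4) + 0.5345·(-1) + 0.2673·(-3) + 0.8018·4 = 1.8708.
u_2 = c_2 − 1.8708·e_1 = (-4.0000, -2.0000, -3.5000, 2.5000).
‖u_2‖ = 6.2048, so e_2 = (-0.6447, -0.3223, -0.5641, 0.4029).
r_{23} = e_2·c_3 = 1.9340.

r_{23} = 1.9340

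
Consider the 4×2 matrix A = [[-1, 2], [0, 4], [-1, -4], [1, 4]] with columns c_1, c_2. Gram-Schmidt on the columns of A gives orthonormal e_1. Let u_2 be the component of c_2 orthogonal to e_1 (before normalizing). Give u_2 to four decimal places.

u_2 = (4.0000, 4.0000, -2.0000, 2.0000)

c_1 = (-1, 0, -1, 1); ‖c_1‖ = 1.7321, so e_1 = (-0.5774, 0.0000, -0.5774, 0.5774).
e_1·c_2 = (-0.5774)·2 + 0.0000·4 + (-0.5774)·(-4) + 0.5774·4 = 3.4641.
u_2 = c_2 − 3.4641·e_1 = (4.0000, 4.0000, -2.0000, 2.0000).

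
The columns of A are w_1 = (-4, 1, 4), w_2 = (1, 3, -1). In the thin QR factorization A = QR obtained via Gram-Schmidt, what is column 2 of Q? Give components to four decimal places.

e_2 = (0.1231, 0.9847, -0.1231)

w_1 = (-4, 1, 4); ‖w_1‖ = 5.7446, so e_1 = (-0.6963, 0.1741, 0.6963).
e_1·w_2 = (-0.6963)·1 + 0.1741·3 + 0.6963·(-1) = -0.8704.
u_2 = w_2 + 0.8704·e_1 = (0.3939, 3.1515, -0.3939).
‖u_2‖ = 3.2004, so e_2 = (0.1231, 0.9847, -0.1231).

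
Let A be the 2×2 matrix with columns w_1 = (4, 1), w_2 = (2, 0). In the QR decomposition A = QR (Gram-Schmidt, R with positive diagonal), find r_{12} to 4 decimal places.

w_1 = (4, 1); ‖w_1‖ = 4.1231, so q_1 = (0.9701, 0.2425).
r_{12} = q_1·w_2 = 1.9403.

r_{12} = 1.9403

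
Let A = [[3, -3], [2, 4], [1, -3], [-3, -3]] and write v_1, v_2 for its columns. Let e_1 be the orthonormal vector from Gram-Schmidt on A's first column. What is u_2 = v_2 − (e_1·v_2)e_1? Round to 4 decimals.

v_1 = (3, 2, 1, -3); ‖v_1‖ = 4.7958, so e_1 = (0.6255, 0.4170, 0.2085, -0.6255).
e_1·v_2 = 0.6255·(-3) + 0.4170·4 + 0.2085·(-3) + (-0.6255)·(-3) = 1.0426.
u_2 = v_2 − 1.0426·e_1 = (-3.6522, 3.5652, -3.2174, -2.3478).

u_2 = (-3.6522, 3.5652, -3.2174, -2.3478)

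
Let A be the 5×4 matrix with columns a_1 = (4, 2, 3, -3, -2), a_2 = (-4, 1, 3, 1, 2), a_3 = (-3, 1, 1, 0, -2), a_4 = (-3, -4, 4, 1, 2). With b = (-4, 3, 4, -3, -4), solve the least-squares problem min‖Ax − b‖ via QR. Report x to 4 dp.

a_1 = (4, 2, 3, -3, -2); ‖a_1‖ = 6.4807, so q_1 = (0.6172, 0.3086, 0.4629, -0.4629, -0.3086).
q_1·a_2 = 0.6172·(-4) + 0.3086·1 + 0.4629·3 + (-0.4629)·1 + (-0.3086)·2 = -1.8516.
u_2 = a_2 + 1.8516·q_1 = (-2.8571, 1.5714, 3.8571, 0.1429, 1.4286).
‖u_2‖ = 5.2509, so q_2 = (-0.5441, 0.2993, 0.7346, 0.0272, 0.2721).
q_1·a_3 = 0.6172·(-3) + 0.3086·1 + 0.4629·1 + (-0.4629)·0 + (-0.3086)·(-2) = -0.4629; q_2·a_3 = (-0.5441)·(-3) + 0.2993·1 + 0.7346·1 + 0.0272·0 + 0.2721·(-2) = 2.1221.
u_3 = a_3 + 0.4629·q_1 − 2.1221·q_2 = (-1.5596, 0.5078, -0.3446, -0.2720, -2.7202).
‖u_3‖ = 3.2066, so q_3 = (-0.4864, 0.1584, -0.1075, -0.0848, -0.8483).
q_1·a_4 = 0.6172·(-3) + 0.3086·(-4) + 0.4629·4 + (-0.4629)·1 + (-0.3086)·2 = -2.3146; q_2·a_4 = (-0.5441)·(-3) + 0.2993·(-4) + 0.7346·4 + 0.0272·1 + 0.2721·2 = 3.9449; q_3·a_4 = (-0.4864)·(-3) + 0.1584·(-4) + (-0.1075)·4 + (-0.0848)·1 + (-0.8483)·2 = -1.3856.
u_4 = a_4 + 2.3146·q_1 − 3.9449·q_2 + 1.3856·q_3 = (-0.0988, -4.2469, 2.0247, -0.2963, -0.9630).
‖u_4‖ = 4.8125, so q_4 = (-0.0205, -0.8825, 0.4207, -0.0616, -0.2001).
Qᵀb = (2.9318, 4.8428, 5.6384, 0.1026).
Back-substitute: x_4 = 0.1026/4.8125 = 0.0213.
x_3 = (5.6384 + 1.3856·0.0213)/3.2066 = 1.7676.
x_2 = (4.8428 − 2.1221·1.7676 − 3.9449·0.0213)/5.2509 = 0.1919.
x_1 = (2.9318 + 1.8516·0.1919 + 0.4629·1.7676 + 2.3146·0.0213)/6.4807 = 0.6411.

x = (0.6411, 0.1919, 1.7676, 0.0213)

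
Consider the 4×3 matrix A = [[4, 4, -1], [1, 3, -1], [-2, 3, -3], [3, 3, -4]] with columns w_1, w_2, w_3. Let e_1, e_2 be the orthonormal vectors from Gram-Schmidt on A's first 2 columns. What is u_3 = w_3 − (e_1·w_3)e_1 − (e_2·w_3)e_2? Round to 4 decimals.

w_1 = (4, 1, -2, 3); ‖w_1‖ = 5.4772, so e_1 = (0.7303, 0.1826, -0.3651, 0.5477).
e_1·w_2 = 0.7303·4 + 0.1826·3 + (-0.3651)·3 + 0.5477·3 = 4.0166.
u_2 = w_2 − 4.0166·e_1 = (1.0667, 2.2667, 4.4667, 0.8000).
‖u_2‖ = 5.1833, so e_2 = (0.2058, 0.4373, 0.8617, 0.1543).
e_1·w_3 = 0.7303·(-1) + 0.1826·(-1) + (-0.3651)·(-3) + 0.5477·(-4) = -2.0083; e_2·w_3 = 0.2058·(-1) + 0.4373·(-1) + 0.8617·(-3) + 0.1543·(-4) = -3.8457.
u_3 = w_3 + 2.0083·e_1 + 3.8457·e_2 = (1.2581, 1.0484, -0.4194, -2.3065).

u_3 = (1.2581, 1.0484, -0.4194, -2.3065)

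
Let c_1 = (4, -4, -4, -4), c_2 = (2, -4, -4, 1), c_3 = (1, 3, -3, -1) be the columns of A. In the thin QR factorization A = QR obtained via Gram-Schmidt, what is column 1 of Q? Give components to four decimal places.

q_1 = c_1/‖c_1‖ = (4, -4, -4, -4)/8.0000 = (0.5000, -0.5000, -0.5000, -0.5000).

q_1 = (0.5000, -0.5000, -0.5000, -0.5000)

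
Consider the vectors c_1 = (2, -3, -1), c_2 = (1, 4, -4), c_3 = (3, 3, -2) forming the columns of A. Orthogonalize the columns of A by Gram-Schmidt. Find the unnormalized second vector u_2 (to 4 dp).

u_2 = (1.8571, 2.7143, -4.4286)

e_1 = c_1/‖c_1‖ = (2, -3, -1)/3.7417 = (0.5345, -0.8018, -0.2673).
r_{12} = e_1·c_2 = -1.6036.
u_2 = c_2 + 1.6036·e_1 = (1.8571, 2.7143, -4.4286).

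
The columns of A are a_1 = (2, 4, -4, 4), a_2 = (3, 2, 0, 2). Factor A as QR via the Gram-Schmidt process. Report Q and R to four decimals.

a_1 = (2, 4, -4, 4); ‖a_1‖ = 7.2111, so q_1 = (0.2774, 0.5547, -0.5547, 0.5547).
q_1·a_2 = 0.2774·3 + 0.5547·2 + (-0.5547)·0 + 0.5547·2 = 3.0509.
u_2 = a_2 − 3.0509·q_1 = (2.1538, 0.3077, 1.6923, 0.3077).
‖u_2‖ = 2.7735, so q_2 = (0.7766, 0.1109, 0.6102, 0.1109).

Q = [[0.2774, 0.7766], [0.5547, 0.1109], [-0.5547, 0.6102], [0.5547, 0.1109]], R = [[7.2111, 3.0509], [0.0000, 2.7735]]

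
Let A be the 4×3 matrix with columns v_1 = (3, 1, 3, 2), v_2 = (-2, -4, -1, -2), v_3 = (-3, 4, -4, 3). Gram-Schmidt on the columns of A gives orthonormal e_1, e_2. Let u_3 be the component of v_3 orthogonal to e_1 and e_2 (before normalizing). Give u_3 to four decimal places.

v_1 = (3, 1, 3, 2); ‖v_1‖ = 4.7958, so e_1 = (0.6255, 0.2085, 0.6255, 0.4170).
e_1·v_2 = 0.6255·(-2) + 0.2085·(-4) + 0.6255·(-1) + 0.4170·(-2) = -3.5447.
u_2 = v_2 + 3.5447·e_1 = (0.2174, -3.2609, 1.2174, -0.5217).
‖u_2‖ = 3.5263, so e_2 = (0.0616, -0.9247, 0.3452, -0.1480).
e_1·v_3 = 0.6255·(-3) + 0.2085·4 + 0.6255·(-4) + 0.4170·3 = -2.2937; e_2·v_3 = 0.0616·(-3) + (-0.9247)·4 + 0.3452·(-4) + (-0.1480)·3 = -5.7087.
u_3 = v_3 + 2.2937·e_1 + 5.7087·e_2 = (-1.2133, -0.8007, -0.5944, 3.1119).

u_3 = (-1.2133, -0.8007, -0.5944, 3.1119)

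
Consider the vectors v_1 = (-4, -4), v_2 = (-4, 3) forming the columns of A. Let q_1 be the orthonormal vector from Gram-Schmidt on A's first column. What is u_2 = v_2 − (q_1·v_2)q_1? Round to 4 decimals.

u_2 = (-3.5000, 3.5000)

v_1 = (-4, -4); ‖v_1‖ = 5.6569, so q_1 = (-0.7071, -0.7071).
q_1·v_2 = (-0.7071)·(-4) + (-0.7071)·3 = 0.7071.
u_2 = v_2 − 0.7071·q_1 = (-3.5000, 3.5000).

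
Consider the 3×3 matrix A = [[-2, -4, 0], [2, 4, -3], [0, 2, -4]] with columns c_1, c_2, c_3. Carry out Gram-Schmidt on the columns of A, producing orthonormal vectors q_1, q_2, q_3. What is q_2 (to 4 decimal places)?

q_2 = (0.0000, 0.0000, 1.0000)

c_1 = (-2, 2, 0); ‖c_1‖ = 2.8284, so q_1 = (-0.7071, 0.7071, 0.0000).
q_1·c_2 = (-0.7071)·(-4) + 0.7071·4 + 0.0000·2 = 5.6569.
u_2 = c_2 − 5.6569·q_1 = (0.0000, 0.0000, 2.0000).
‖u_2‖ = 2.0000, so q_2 = (0.0000, 0.0000, 1.0000).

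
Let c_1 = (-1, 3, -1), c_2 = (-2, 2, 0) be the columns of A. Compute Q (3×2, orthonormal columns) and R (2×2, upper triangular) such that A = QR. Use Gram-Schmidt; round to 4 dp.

Q = [[-0.3015, -0.8616], [0.9045, -0.1231], [-0.3015, 0.4924]], R = [[3.3166, 2.4121], [0.0000, 1.4771]]

e_1 = c_1/‖c_1‖ = (-1, 3, -1)/3.3166 = (-0.3015, 0.9045, -0.3015).
r_{12} = e_1·c_2 = 2.4121.
u_2 = c_2 − 2.4121·e_1 = (-1.2727, -0.1818, 0.7273).
‖u_2‖ = 1.4771, so e_2 = (-0.8616, -0.1231, 0.4924).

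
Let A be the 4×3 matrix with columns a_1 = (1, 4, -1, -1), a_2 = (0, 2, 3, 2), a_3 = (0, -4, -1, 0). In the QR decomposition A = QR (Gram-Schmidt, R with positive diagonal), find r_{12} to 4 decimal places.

a_1 = (1, 4, -1, -1); ‖a_1‖ = 4.3589, so e_1 = (0.2294, 0.9177, -0.2294, -0.2294).
r_{12} = e_1·a_2 = 0.6882.

r_{12} = 0.6882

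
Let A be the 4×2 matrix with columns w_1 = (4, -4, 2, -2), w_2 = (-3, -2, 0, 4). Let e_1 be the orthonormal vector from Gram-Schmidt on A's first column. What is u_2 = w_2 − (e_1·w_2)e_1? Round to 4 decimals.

u_2 = (-1.8000, -3.2000, 0.6000, 3.4000)

w_1 = (4, -4, 2, -2); ‖w_1‖ = 6.3246, so e_1 = (0.6325, -0.6325, 0.3162, -0.3162).
e_1·w_2 = 0.6325·(-3) + (-0.6325)·(-2) + 0.3162·0 + (-0.3162)·4 = -1.8974.
u_2 = w_2 + 1.8974·e_1 = (-1.8000, -3.2000, 0.6000, 3.4000).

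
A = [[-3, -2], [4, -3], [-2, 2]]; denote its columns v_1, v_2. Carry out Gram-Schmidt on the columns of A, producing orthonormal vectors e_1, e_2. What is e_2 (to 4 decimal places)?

v_1 = (-3, 4, -2); ‖v_1‖ = 5.3852, so e_1 = (-0.5571, 0.7428, -0.3714).
e_1·v_2 = (-0.5571)·(-2) + 0.7428·(-3) + (-0.3714)·2 = -1.8570.
u_2 = v_2 + 1.8570·e_1 = (-3.0345, -1.6207, 1.3103).
‖u_2‖ = 3.6813, so e_2 = (-0.8243, -0.4403, 0.3559).

e_2 = (-0.8243, -0.4403, 0.3559)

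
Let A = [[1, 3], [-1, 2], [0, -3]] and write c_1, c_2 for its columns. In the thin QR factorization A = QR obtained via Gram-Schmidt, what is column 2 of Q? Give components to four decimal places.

c_1 = (1, -1, 0); ‖c_1‖ = 1.4142, so q_1 = (0.7071, -0.7071, 0.0000).
q_1·c_2 = 0.7071·3 + (-0.7071)·2 + 0.0000·(-3) = 0.7071.
u_2 = c_2 − 0.7071·q_1 = (2.5000, 2.5000, -3.0000).
‖u_2‖ = 4.6368, so q_2 = (0.5392, 0.5392, -0.6470).

q_2 = (0.5392, 0.5392, -0.6470)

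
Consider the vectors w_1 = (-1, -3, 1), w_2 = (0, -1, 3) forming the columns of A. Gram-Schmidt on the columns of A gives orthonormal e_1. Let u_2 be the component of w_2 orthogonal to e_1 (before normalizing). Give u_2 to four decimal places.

u_2 = (0.5455, 0.6364, 2.4545)

e_1 = w_1/‖w_1‖ = (-1, -3, 1)/3.3166 = (-0.3015, -0.9045, 0.3015).
r_{12} = e_1·w_2 = 1.8091.
u_2 = w_2 − 1.8091·e_1 = (0.5455, 0.6364, 2.4545).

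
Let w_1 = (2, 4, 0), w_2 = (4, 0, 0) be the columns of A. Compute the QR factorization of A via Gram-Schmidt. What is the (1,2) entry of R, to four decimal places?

r_{12} = 1.7889

w_1 = (2, 4, 0); ‖w_1‖ = 4.4721, so q_1 = (0.4472, 0.8944, 0.0000).
r_{12} = q_1·w_2 = 1.7889.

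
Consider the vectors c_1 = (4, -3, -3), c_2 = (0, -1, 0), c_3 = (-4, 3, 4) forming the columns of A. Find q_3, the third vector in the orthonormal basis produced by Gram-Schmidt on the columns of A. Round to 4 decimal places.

q_3 = (0.6000, 0.0000, 0.8000)

c_1 = (4, -3, -3); ‖c_1‖ = 5.8310, so q_1 = (0.6860, -0.5145, -0.5145).
q_1·c_2 = 0.6860·0 + (-0.5145)·(-1) + (-0.5145)·0 = 0.5145.
u_2 = c_2 − 0.5145·q_1 = (-0.3529, -0.7353, 0.2647).
‖u_2‖ = 0.8575, so q_2 = (-0.4116, -0.8575, 0.3087).
q_1·c_3 = 0.6860·(-4) + (-0.5145)·3 + (-0.5145)·4 = -6.3454; q_2·c_3 = (-0.4116)·(-4) + (-0.8575)·3 + 0.3087·4 = 0.3087.
u_3 = c_3 + 6.3454·q_1 − 0.3087·q_2 = (0.4800, 0.0000, 0.6400).
‖u_3‖ = 0.8000, so q_3 = (0.6000, 0.0000, 0.8000).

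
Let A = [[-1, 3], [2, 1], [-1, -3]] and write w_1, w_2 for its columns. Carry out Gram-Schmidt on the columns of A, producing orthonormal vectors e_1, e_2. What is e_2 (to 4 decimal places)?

e_1 = w_1/‖w_1‖ = (-1, 2, -1)/2.4495 = (-0.4082, 0.8165, -0.4082).
r_{12} = e_1·w_2 = 0.8165.
u_2 = w_2 − 0.8165·e_1 = (3.3333, 0.3333, -2.6667).
‖u_2‖ = 4.2817, so e_2 = (0.7785, 0.0778, -0.6228).

e_2 = (0.7785, 0.0778, -0.6228)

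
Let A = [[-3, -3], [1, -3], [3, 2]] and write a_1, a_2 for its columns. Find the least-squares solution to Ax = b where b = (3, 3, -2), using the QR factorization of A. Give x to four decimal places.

a_1 = (-3, 1, 3); ‖a_1‖ = 4.3589, so e_1 = (-0.6882, 0.2294, 0.6882).
e_1·a_2 = (-0.6882)·(-3) + 0.2294·(-3) + 0.6882·2 = 2.7530.
u_2 = a_2 − 2.7530·e_1 = (-1.1053, -3.6316, 0.1053).
‖u_2‖ = 3.7975, so e_2 = (-0.2910, -0.9563, 0.0277).
Qᵀb = (-2.7530, -3.7975).
Back-substitute: x_2 = -3.7975/3.7975 = -1.0000.
x_1 = (-2.7530 − 2.7530·(-1.0000))/4.3589 = 0.0000.

x = (0.0000, -1.0000)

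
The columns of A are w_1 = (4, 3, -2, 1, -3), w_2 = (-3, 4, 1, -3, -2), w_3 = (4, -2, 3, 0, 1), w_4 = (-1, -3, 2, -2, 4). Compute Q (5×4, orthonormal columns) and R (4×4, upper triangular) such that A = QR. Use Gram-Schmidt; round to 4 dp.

Q = [[0.6405, -0.4970, 0.5239, 0.2603], [0.4804, 0.6284, -0.0356, 0.1415], [-0.3203, 0.1684, 0.7837, -0.4472], [0.1601, -0.4846, -0.3304, -0.6097], [-0.4804, -0.3080, 0.0304, 0.5835]], R = [[6.2450, 0.1601, 0.1601, -4.9640], [0.0000, 6.2429, -3.0475, -1.3143], [0.0000, 0.0000, 4.5483, 1.9325], [0.0000, 0.0000, 0.0000, 1.9741]]

w_1 = (4, 3, -2, 1, -3); ‖w_1‖ = 6.2450, so e_1 = (0.6405, 0.4804, -0.3203, 0.1601, -0.4804).
e_1·w_2 = 0.6405·(-3) + 0.4804·4 + (-0.3203)·1 + 0.1601·(-3) + (-0.4804)·(-2) = 0.1601.
u_2 = w_2 − 0.1601·e_1 = (-3.1026, 3.9231, 1.0513, -3.0256, -1.9231).
‖u_2‖ = 6.2429, so e_2 = (-0.4970, 0.6284, 0.1684, -0.4846, -0.3080).
e_1·w_3 = 0.6405·4 + 0.4804·(-2) + (-0.3203)·3 + 0.1601·0 + (-0.4804)·1 = 0.1601; e_2·w_3 = (-0.4970)·4 + 0.6284·(-2) + 0.1684·3 + (-0.4846)·0 + (-0.3080)·1 = -3.0475.
u_3 = w_3 − 0.1601·e_1 + 3.0475·e_2 = (2.3829, -0.1618, 3.5645, -1.5026, 0.1382).
‖u_3‖ = 4.5483, so e_3 = (0.5239, -0.0356, 0.7837, -0.3304, 0.0304).
e_1·w_4 = 0.6405·(-1) + 0.4804·(-3) + (-0.3203)·2 + 0.1601·(-2) + (-0.4804)·4 = -4.9640; e_2·w_4 = (-0.4970)·(-1) + 0.6284·(-3) + 0.1684·2 + (-0.4846)·(-2) + (-0.3080)·4 = -1.3143; e_3·w_4 = 0.5239·(-1) + (-0.0356)·(-3) + 0.7837·2 + (-0.3304)·(-2) + 0.0304·4 = 1.9325.
u_4 = w_4 + 4.9640·e_1 + 1.3143·e_2 − 1.9325·e_3 = (0.5139, 0.2793, -0.8829, -1.2037, 1.1518).
‖u_4‖ = 1.9741, so e_4 = (0.2603, 0.1415, -0.4472, -0.6097, 0.5835).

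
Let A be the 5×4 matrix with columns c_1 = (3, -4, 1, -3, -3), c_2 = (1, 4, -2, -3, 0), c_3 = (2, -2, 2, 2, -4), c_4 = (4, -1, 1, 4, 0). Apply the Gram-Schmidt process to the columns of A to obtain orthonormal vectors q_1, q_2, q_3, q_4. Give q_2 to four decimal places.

q_2 = (0.2608, 0.6395, -0.3450, -0.6311, -0.0757)

c_1 = (3, -4, 1, -3, -3); ‖c_1‖ = 6.6332, so q_1 = (0.4523, -0.6030, 0.1508, -0.4523, -0.4523).
q_1·c_2 = 0.4523·1 + (-0.6030)·4 + 0.1508·(-2) + (-0.4523)·(-3) + (-0.4523)·0 = -0.9045.
u_2 = c_2 + 0.9045·q_1 = (1.4091, 3.4545, -1.8636, -3.4091, -0.4091).
‖u_2‖ = 5.4020, so q_2 = (0.2608, 0.6395, -0.3450, -0.6311, -0.0757).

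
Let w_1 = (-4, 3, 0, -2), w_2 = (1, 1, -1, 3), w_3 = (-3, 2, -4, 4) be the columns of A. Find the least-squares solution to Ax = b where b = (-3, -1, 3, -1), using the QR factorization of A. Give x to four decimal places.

w_1 = (-4, 3, 0, -2); ‖w_1‖ = 5.3852, so q_1 = (-0.7428, 0.5571, 0.0000, -0.3714).
q_1·w_2 = (-0.7428)·1 + 0.5571·1 + 0.0000·(-1) + (-0.3714)·3 = -1.2999.
u_2 = w_2 + 1.2999·q_1 = (0.0345, 1.7241, -1.0000, 2.5172).
‖u_2‖ = 3.2110, so q_2 = (0.0107, 0.5370, -0.3114, 0.7839).
q_1·w_3 = (-0.7428)·(-3) + 0.5571·2 + 0.0000·(-4) + (-0.3714)·4 = 1.8570; q_2·w_3 = 0.0107·(-3) + 0.5370·2 + (-0.3114)·(-4) + 0.7839·4 = 5.4232.
u_3 = w_3 − 1.8570·q_1 − 5.4232·q_2 = (-1.6789, -1.9465, -2.3110, 0.4381).
‖u_3‖ = 3.4843, so q_3 = (-0.4819, -0.5586, -0.6633, 0.1257).
Qᵀb = (2.0426, -2.2874, -0.1113).
Back-substitute: x_3 = -0.1113/3.4843 = -0.0320.
x_2 = (-2.2874 − 5.4232·(-0.0320))/3.2110 = -0.6584.
x_1 = (2.0426 + 1.2999·(-0.6584) − 1.8570·(-0.0320))/5.3852 = 0.2314.

x = (0.2314, -0.6584, -0.0320)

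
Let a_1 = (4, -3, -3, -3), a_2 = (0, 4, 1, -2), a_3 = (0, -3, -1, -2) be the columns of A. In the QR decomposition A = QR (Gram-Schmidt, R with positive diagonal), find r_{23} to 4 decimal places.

a_1 = (4, -3, -3, -3); ‖a_1‖ = 6.5574, so q_1 = (0.6100, -0.4575, -0.4575, -0.4575).
q_1·a_2 = 0.6100·0 + (-0.4575)·4 + (-0.4575)·1 + (-0.4575)·(-2) = -1.3725.
u_2 = a_2 + 1.3725·q_1 = (0.8372, 3.3721, 0.3721, -2.6279).
‖u_2‖ = 4.3722, so q_2 = (0.1915, 0.7713, 0.0851, -0.6010).
r_{23} = q_2·a_3 = -1.1968.

r_{23} = -1.1968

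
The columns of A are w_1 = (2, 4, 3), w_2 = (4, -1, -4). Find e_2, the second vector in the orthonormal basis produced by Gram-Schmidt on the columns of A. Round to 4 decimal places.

e_2 = (0.8203, 0.0186, -0.5717)

w_1 = (2, 4, 3); ‖w_1‖ = 5.3852, so e_1 = (0.3714, 0.7428, 0.5571).
e_1·w_2 = 0.3714·4 + 0.7428·(-1) + 0.5571·(-4) = -1.4856.
u_2 = w_2 + 1.4856·e_1 = (4.5517, 0.1034, -3.1724).
‖u_2‖ = 5.5492, so e_2 = (0.8203, 0.0186, -0.5717).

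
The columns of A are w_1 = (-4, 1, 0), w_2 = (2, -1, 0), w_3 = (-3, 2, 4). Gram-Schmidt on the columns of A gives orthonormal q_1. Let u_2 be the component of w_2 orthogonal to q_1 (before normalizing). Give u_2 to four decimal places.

q_1 = w_1/‖w_1‖ = (-4, 1, 0)/4.1231 = (-0.9701, 0.2425, 0.0000).
r_{12} = q_1·w_2 = -2.1828.
u_2 = w_2 + 2.1828·q_1 = (-0.1176, -0.4706, 0.0000).

u_2 = (-0.1176, -0.4706, 0.0000)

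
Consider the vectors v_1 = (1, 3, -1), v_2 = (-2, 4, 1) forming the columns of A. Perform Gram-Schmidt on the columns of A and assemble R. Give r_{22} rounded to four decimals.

v_1 = (1, 3, -1); ‖v_1‖ = 3.3166, so q_1 = (0.3015, 0.9045, -0.3015).
q_1·v_2 = 0.3015·(-2) + 0.9045·4 + (-0.3015)·1 = 2.7136.
u_2 = v_2 − 2.7136·q_1 = (-2.8182, 1.5455, 1.8182).
r_{22} = ‖u_2‖ = 3.6927.

r_{22} = 3.6927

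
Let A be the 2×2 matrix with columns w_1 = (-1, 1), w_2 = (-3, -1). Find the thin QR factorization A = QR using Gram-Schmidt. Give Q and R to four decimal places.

w_1 = (-1, 1); ‖w_1‖ = 1.4142, so q_1 = (-0.7071, 0.7071).
q_1·w_2 = (-0.7071)·(-3) + 0.7071·(-1) = 1.4142.
u_2 = w_2 − 1.4142·q_1 = (-2.0000, -2.0000).
‖u_2‖ = 2.8284, so q_2 = (-0.7071, -0.7071).

Q = [[-0.7071, -0.7071], [0.7071, -0.7071]], R = [[1.4142, 1.4142], [0.0000, 2.8284]]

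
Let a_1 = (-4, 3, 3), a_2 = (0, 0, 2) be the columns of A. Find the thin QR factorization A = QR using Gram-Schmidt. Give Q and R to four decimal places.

q_1 = a_1/‖a_1‖ = (-4, 3, 3)/5.8310 = (-0.6860, 0.5145, 0.5145).
r_{12} = q_1·a_2 = 1.0290.
u_2 = a_2 − 1.0290·q_1 = (0.7059, -0.5294, 1.4706).
‖u_2‖ = 1.7150, so q_2 = (0.4116, -0.3087, 0.8575).

Q = [[-0.6860, 0.4116], [0.5145, -0.3087], [0.5145, 0.8575]], R = [[5.8310, 1.0290], [0.0000, 1.7150]]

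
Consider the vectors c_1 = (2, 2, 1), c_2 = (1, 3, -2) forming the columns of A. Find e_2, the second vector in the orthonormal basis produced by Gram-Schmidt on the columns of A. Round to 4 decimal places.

e_2 = (-0.1054, 0.5270, -0.8433)

e_1 = c_1/‖c_1‖ = (2, 2, 1)/3.0000 = (0.6667, 0.6667, 0.3333).
r_{12} = e_1·c_2 = 2.0000.
u_2 = c_2 − 2.0000·e_1 = (-0.3333, 1.6667, -2.6667).
‖u_2‖ = 3.1623, so e_2 = (-0.1054, 0.5270, -0.8433).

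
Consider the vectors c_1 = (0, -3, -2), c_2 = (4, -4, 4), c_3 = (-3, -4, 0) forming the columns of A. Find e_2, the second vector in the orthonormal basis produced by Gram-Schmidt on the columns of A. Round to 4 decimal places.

e_2 = (0.5849, -0.4499, 0.6749)

e_1 = c_1/‖c_1‖ = (0, -3, -2)/3.6056 = (0.0000, -0.8321, -0.5547).
r_{12} = e_1·c_2 = 1.1094.
u_2 = c_2 − 1.1094·e_1 = (4.0000, -3.0769, 4.6154).
‖u_2‖ = 6.8388, so e_2 = (0.5849, -0.4499, 0.6749).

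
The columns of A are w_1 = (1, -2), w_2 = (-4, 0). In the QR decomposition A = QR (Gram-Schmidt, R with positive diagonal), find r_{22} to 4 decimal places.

w_1 = (1, -2); ‖w_1‖ = 2.2361, so e_1 = (0.4472, -0.8944).
e_1·w_2 = 0.4472·(-4) + (-0.8944)·0 = -1.7889.
u_2 = w_2 + 1.7889·e_1 = (-3.2000, -1.6000).
r_{22} = ‖u_2‖ = 3.5777.

r_{22} = 3.5777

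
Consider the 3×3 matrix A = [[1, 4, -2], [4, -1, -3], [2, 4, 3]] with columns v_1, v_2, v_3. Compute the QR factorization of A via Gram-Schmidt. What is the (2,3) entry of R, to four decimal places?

r_{23} = 1.8359

v_1 = (1, 4, 2); ‖v_1‖ = 4.5826, so q_1 = (0.2182, 0.8729, 0.4364).
q_1·v_2 = 0.2182·4 + 0.8729·(-1) + 0.4364·4 = 1.7457.
u_2 = v_2 − 1.7457·q_1 = (3.6190, -2.5238, 3.2381).
‖u_2‖ = 5.4729, so q_2 = (0.6613, -0.4611, 0.5917).
r_{23} = q_2·v_3 = 1.8359.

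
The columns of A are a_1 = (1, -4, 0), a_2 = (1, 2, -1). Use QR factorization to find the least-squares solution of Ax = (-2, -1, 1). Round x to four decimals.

a_1 = (1, -4, 0); ‖a_1‖ = 4.1231, so e_1 = (0.2425, -0.9701, 0.0000).
e_1·a_2 = 0.2425·1 + (-0.9701)·2 + 0.0000·(-1) = -1.6977.
u_2 = a_2 + 1.6977·e_1 = (1.4118, 0.3529, -1.0000).
‖u_2‖ = 1.7657, so e_2 = (0.7996, 0.1999, -0.5664).
Qᵀb = (0.4851, -2.3654).
Back-substitute: x_2 = -2.3654/1.7657 = -1.3396.
x_1 = (0.4851 + 1.6977·(-1.3396))/4.1231 = -0.4340.

x = (-0.4340, -1.3396)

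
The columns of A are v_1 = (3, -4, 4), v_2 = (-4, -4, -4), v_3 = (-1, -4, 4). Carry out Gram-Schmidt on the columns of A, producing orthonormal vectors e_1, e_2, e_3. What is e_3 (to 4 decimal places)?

e_3 = (-0.7493, 0.0937, 0.6556)

v_1 = (3, -4, 4); ‖v_1‖ = 6.4031, so e_1 = (0.4685, -0.6247, 0.6247).
e_1·v_2 = 0.4685·(-4) + (-0.6247)·(-4) + 0.6247·(-4) = -1.8741.
u_2 = v_2 + 1.8741·e_1 = (-3.1220, -5.1707, -2.8293).
‖u_2‖ = 6.6699, so e_2 = (-0.4681, -0.7752, -0.4242).
e_1·v_3 = 0.4685·(-1) + (-0.6247)·(-4) + 0.6247·4 = 4.5290; e_2·v_3 = (-0.4681)·(-1) + (-0.7752)·(-4) + (-0.4242)·4 = 1.8723.
u_3 = v_3 − 4.5290·e_1 − 1.8723·e_2 = (-2.2456, 0.2807, 1.9649).
‖u_3‖ = 2.9971, so e_3 = (-0.7493, 0.0937, 0.6556).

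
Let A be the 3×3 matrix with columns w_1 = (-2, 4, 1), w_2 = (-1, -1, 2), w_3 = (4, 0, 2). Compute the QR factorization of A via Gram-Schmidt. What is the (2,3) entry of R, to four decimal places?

r_{23} = 0.0000

w_1 = (-2, 4, 1); ‖w_1‖ = 4.5826, so q_1 = (-0.4364, 0.8729, 0.2182).
q_1·w_2 = (-0.4364)·(-1) + 0.8729·(-1) + 0.2182·2 = 0.0000.
u_2 = w_2 + 0.0000·q_1 = (-1.0000, -1.0000, 2.0000).
‖u_2‖ = 2.4495, so q_2 = (-0.4082, -0.4082, 0.8165).
r_{23} = q_2·w_3 = 0.0000.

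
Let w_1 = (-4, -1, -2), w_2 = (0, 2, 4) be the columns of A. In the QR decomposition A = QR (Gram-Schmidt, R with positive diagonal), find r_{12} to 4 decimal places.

q_1 = w_1/‖w_1‖ = (-4, -1, -2)/4.5826 = (-0.8729, -0.2182, -0.4364).
r_{12} = q_1·w_2 = -2.1822.

r_{12} = -2.1822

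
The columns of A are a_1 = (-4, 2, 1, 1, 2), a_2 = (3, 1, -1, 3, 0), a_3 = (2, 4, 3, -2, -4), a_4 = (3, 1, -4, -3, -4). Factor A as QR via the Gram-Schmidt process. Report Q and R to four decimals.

a_1 = (-4, 2, 1, 1, 2); ‖a_1‖ = 5.0990, so q_1 = (-0.7845, 0.3922, 0.1961, 0.1961, 0.3922).
q_1·a_2 = (-0.7845)·3 + 0.3922·1 + 0.1961·(-1) + 0.1961·3 + 0.3922·0 = -1.5689.
u_2 = a_2 + 1.5689·q_1 = (1.7692, 1.6154, -0.6923, 3.3077, 0.6154).
‖u_2‖ = 4.1879, so q_2 = (0.4225, 0.3857, -0.1653, 0.7898, 0.1469).
q_1·a_3 = (-0.7845)·2 + 0.3922·4 + 0.1961·3 + 0.1961·(-2) + 0.3922·(-4) = -1.3728; q_2·a_3 = 0.4225·2 + 0.3857·4 + (-0.1653)·3 + 0.7898·(-2) + 0.1469·(-4) = -0.2755.
u_3 = a_3 + 1.3728·q_1 + 0.2755·q_2 = (1.0395, 4.6447, 3.2237, -1.5132, -3.4211).
‖u_3‖ = 6.8585, so q_3 = (0.1516, 0.6772, 0.4700, -0.2206, -0.4988).
q_1·a_4 = (-0.7845)·3 + 0.3922·1 + 0.1961·(-4) + 0.1961·(-3) + 0.3922·(-4) = -4.9029; q_2·a_4 = 0.4225·3 + 0.3857·1 + (-0.1653)·(-4) + 0.7898·(-3) + 0.1469·(-4) = -0.6429; q_3·a_4 = 0.1516·3 + 0.6772·1 + 0.4700·(-4) + (-0.2206)·(-3) + (-0.4988)·(-4) = 1.9089.
u_4 = a_4 + 4.9029·q_1 + 0.6429·q_2 − 1.9089·q_3 = (-0.8639, 1.8783, -4.0420, -1.1096, -1.0303).
‖u_4‖ = 4.7859, so q_4 = (-0.1805, 0.3925, -0.8446, -0.2318, -0.2153).

Q = [[-0.7845, 0.4225, 0.1516, -0.1805], [0.3922, 0.3857, 0.6772, 0.3925], [0.1961, -0.1653, 0.4700, -0.8446], [0.1961, 0.7898, -0.2206, -0.2318], [0.3922, 0.1469, -0.4988, -0.2153]], R = [[5.0990, -1.5689, -1.3728, -4.9029], [0.0000, 4.1879, -0.2755, -0.6429], [0.0000, 0.0000, 6.8585, 1.9089], [0.0000, 0.0000, 0.0000, 4.7859]]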